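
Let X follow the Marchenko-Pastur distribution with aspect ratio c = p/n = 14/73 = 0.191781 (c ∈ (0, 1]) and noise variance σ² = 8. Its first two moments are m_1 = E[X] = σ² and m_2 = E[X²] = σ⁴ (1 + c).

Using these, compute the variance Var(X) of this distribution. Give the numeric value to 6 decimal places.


m_1 = E[X] = σ² = 8, so m_1² = 64.
m_2 = E[X²] = σ⁴ (1 + c) = 64 · (1 + 0.191781) = 64 · 1.191781 = 76.273973.
(Note m_2 − m_1² simplifies to c · σ⁴ = 0.191781 · 64.)

Var(X) = m_2 − m_1² = 76.273973 − 64 = 12.273973.


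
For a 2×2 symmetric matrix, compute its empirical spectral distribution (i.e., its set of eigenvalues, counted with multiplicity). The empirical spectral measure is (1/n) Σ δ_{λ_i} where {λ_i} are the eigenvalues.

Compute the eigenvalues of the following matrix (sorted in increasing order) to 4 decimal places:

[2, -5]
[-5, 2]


Since M is real symmetric, both eigenvalues are real; they are the roots of det(λI − M) = λ² − (tr M) λ + det M.
tr M = 2 + 2 = 4.
det M = 2·2 − (-5)² = 4 − 25 = -21.
Characteristic polynomial: λ² − 4λ − 21 = 0.
Discriminant Δ = (tr M)² − 4·det M = 16 − (-84) = 100; √Δ = 10.000000.
λ = (tr M ± √Δ)/2 = (4 ± 10.000000)/2, giving (tr M − √Δ)/2 = -3.0000 and (tr M + √Δ)/2 = 7.0000.

Eigenvalues sorted in increasing order: [-3.0000, 7.0000].


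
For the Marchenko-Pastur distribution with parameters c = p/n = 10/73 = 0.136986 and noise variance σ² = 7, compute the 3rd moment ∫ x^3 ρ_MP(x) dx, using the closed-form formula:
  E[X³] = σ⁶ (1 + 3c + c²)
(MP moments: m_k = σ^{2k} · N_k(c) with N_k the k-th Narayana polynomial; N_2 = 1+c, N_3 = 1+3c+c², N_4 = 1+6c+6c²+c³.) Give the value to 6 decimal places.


E[X³] = σ⁶ (1 + 3c + c²) (third MP moment). With σ² = 7 (so σ⁶ = 343) and c = 10/73 = 0.136986: E[X³] = 343 · (1 + 3·0.136986 + (0.136986)²) = 343 · 1.429724.

So E[X^3] = 490.395384.


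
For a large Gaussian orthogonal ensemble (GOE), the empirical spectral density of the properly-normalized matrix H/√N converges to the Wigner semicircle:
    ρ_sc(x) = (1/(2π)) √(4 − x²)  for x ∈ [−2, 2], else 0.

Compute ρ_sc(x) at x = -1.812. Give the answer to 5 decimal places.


ρ_sc(x) = (1/(2π)) √(4 − x²). With x = -1.812:
  4 − x² = 4 − (-1.812)² = 4 − 3.283344 = 0.716656.
  √(4 − x²) = 0.846555.
  1/(2π) = 0.159155.
  ρ_sc(-1.812) = 0.159155 · 0.846555 = 0.134733.

Rounded to 5 decimal places: ρ_sc(-1.812) ≈ 0.13473.


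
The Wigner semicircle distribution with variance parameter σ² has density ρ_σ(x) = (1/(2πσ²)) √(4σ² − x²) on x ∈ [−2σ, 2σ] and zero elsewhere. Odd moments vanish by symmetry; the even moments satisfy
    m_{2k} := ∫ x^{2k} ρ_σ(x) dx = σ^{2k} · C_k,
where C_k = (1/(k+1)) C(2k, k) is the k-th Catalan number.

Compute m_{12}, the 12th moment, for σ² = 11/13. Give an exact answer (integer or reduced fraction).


By the scaled semicircle moment identity, m_{2k} = σ^{2k} · C_k with k = 6.
C_6 = (1/(k+1)) · C(2k, k) = (1/7) · C(12, 6) = (1/7) · 924 = 132.
σ^{2k} = (σ²)^k = (11/13)^6 = 1771561/4826809.

Therefore m_{12} = σ^{12} · C_6 = (1771561/4826809) · 132 = 233846052/4826809.


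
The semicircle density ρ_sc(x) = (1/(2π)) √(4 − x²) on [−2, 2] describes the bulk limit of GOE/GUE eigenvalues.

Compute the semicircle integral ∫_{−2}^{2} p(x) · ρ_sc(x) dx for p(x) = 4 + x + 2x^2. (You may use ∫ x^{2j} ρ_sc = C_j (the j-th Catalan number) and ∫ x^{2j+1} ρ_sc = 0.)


Write p(x) = Σ a_i x^i, split into monomials and integrate each against ρ_sc separately.
Using ∫ x^{2j} ρ_sc = C_j = (1/(j+1)) C(2j, j) (Catalan numbers) and ∫ x^{2j+1} ρ_sc = 0 (odd monomials vanish by symmetry):
  i = 0 (even): a_0 · C_{0} = 4 · 1 = 4
  i = 1 (odd): ∫ x^1 ρ_sc = 0 (vanishes)
  i = 2 (even): a_2 · C_{1} = 2 · 1 = 2

Summing the contributions: ∫_{−2}^{2} p(x) ρ_sc(x) dx = 4 + 2 = 6.


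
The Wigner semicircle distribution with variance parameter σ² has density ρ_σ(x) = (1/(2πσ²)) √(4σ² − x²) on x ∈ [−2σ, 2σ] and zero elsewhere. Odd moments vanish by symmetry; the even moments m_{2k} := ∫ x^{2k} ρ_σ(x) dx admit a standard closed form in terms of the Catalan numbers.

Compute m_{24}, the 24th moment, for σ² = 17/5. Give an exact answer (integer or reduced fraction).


By the scaled semicircle moment identity, m_{2k} = σ^{2k} · C_k with k = 12.
C_12 = (1/(k+1)) · C(2k, k) = (1/13) · C(24, 12) = (1/13) · 2704156 = 208012.
σ^{2k} = (σ²)^k = (17/5)^12 = 582622237229761/244140625.

Therefore m_{24} = σ^{24} · C_12 = (582622237229761/244140625) · 208012 = 121192416810637045132/244140625.


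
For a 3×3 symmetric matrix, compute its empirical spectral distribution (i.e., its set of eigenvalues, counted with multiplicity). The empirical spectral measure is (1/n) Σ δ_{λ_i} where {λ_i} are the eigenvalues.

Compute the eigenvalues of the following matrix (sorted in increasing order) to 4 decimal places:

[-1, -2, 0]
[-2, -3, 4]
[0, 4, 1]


Since M is real symmetric, all three eigenvalues are real; they are the roots of det(λI − M) = λ³ − (tr M) λ² + s λ − det M, where s is the sum of the principal 2×2 minors.
tr M = -1 + (-3) + 1 = -3.
s = ((-1)·(-3) − (-2)²) + ((-1)·1 − 0²) + ((-3)·1 − 4²) = -1 + (-1) + (-19) = -21.
det M (expand along row 1) = (-1)·(-19) − (-2)·(-2) + 0·(-8) = 15.
Characteristic polynomial: λ³ + 3λ² − 21λ − 15 = 0.
Substitute λ = y + (tr M)/3 = y − 1.000000 to remove the quadratic term: y³ + p·y + q = 0 with p = s − (tr M)²/3 = -24.000000 and q = −2(tr M)³/27 + (tr M)·s/3 − det M = 8.000000.
Three real roots ⇒ use the trigonometric (Viète) form: r = 2√(−p/3) = 5.656854, φ = arccos(3q/(p·r)) = arccos(-0.176777) = 1.748507 rad.
y_k = r·cos(φ/3 − 2πk/3) for k = 0, 1, 2 gives y = 4.722938, 0.334898, -5.057836.
λ_k = y_k − 1.000000 gives λ = 3.7229, -0.6651, -6.0578 (check: the sum is -3.0000 = tr M).

Eigenvalues sorted in increasing order: [-6.0578, -0.6651, 3.7229].


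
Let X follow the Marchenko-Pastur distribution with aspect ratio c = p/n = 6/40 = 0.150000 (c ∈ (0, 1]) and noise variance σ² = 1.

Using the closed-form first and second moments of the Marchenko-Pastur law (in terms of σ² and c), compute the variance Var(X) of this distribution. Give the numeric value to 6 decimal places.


Recall the MP moments m_1 = E[X] = σ² and m_2 = E[X²] = σ⁴ (1 + c).
m_1 = E[X] = σ² = 1, so m_1² = 1.
m_2 = E[X²] = σ⁴ (1 + c) = 1 · (1 + 0.150000) = 1 · 1.150000 = 1.150000.
(Note m_2 − m_1² simplifies to c · σ⁴ = 0.150000 · 1.)

Var(X) = m_2 − m_1² = 1.150000 − 1 = 0.150000.


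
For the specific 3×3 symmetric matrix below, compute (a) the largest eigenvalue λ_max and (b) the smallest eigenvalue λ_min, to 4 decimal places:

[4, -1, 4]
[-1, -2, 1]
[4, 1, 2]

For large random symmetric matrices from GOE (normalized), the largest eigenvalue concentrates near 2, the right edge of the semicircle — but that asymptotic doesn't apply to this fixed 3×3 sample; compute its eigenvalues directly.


Since M is real symmetric, all three eigenvalues are real; they are the roots of det(λI − M) = λ³ − (tr M) λ² + s λ − det M, where s is the sum of the principal 2×2 minors.
tr M = 4 + (-2) + 2 = 4.
s = (4·(-2) − (-1)²) + (4·2 − 4²) + ((-2)·2 − 1²) = -9 + (-8) + (-5) = -22.
det M (expand along row 1) = 4·(-5) − (-1)·(-6) + 4·7 = 2.
Characteristic polynomial: λ³ − 4λ² − 22λ − 2 = 0.
Substitute λ = y + (tr M)/3 = y + 1.333333 to remove the quadratic term: y³ + p·y + q = 0 with p = s − (tr M)²/3 = -27.333333 and q = −2(tr M)³/27 + (tr M)·s/3 − det M = -36.074074.
Three real roots ⇒ use the trigonometric (Viète) form: r = 2√(−p/3) = 6.036923, φ = arccos(3q/(p·r)) = arccos(0.655856) = 0.855481 rad.
y_k = r·cos(φ/3 − 2πk/3) for k = 0, 1, 2 gives y = 5.793132, -1.425834, -4.367298.
λ_k = y_k + 1.333333 gives λ = 7.1265, -0.0925, -3.0340 (check: the sum is 4.0000 = tr M).

Hence λ_max = 7.1265 and λ_min = -3.0340.


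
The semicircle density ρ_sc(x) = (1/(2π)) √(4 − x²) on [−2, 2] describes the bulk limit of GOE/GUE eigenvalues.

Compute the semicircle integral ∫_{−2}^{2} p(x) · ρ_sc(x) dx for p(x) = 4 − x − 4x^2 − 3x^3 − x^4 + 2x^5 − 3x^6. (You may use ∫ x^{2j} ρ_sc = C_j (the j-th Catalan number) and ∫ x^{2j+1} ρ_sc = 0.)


Write p(x) = Σ a_i x^i, split into monomials and integrate each against ρ_sc separately.
Using ∫ x^{2j} ρ_sc = C_j = (1/(j+1)) C(2j, j) (Catalan numbers) and ∫ x^{2j+1} ρ_sc = 0 (odd monomials vanish by symmetry):
  i = 0 (even): a_0 · C_{0} = 4 · 1 = 4
  i = 1 (odd): ∫ x^1 ρ_sc = 0 (vanishes)
  i = 2 (even): a_2 · C_{1} = -4 · 1 = -4
  i = 3 (odd): ∫ x^3 ρ_sc = 0 (vanishes)
  i = 4 (even): a_4 · C_{2} = -1 · 2 = -2
  i = 5 (odd): ∫ x^5 ρ_sc = 0 (vanishes)
  i = 6 (even): a_6 · C_{3} = -3 · 5 = -15

Summing the contributions: ∫_{−2}^{2} p(x) ρ_sc(x) dx = 4 + (-4) + (-2) + (-15) = -17.


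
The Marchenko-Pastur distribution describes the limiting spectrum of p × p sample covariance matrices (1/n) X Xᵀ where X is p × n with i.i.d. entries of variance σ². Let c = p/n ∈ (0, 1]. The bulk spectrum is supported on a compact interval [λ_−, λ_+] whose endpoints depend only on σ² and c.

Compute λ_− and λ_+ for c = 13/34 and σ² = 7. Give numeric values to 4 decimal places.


c = 13/34 = 0.382353; √c = 0.618347.
λ_− = σ² (1 − √c)² = 7 · (1 − 0.618347)² = 7 · (0.381653)² = 1.019613.
λ_+ = σ² (1 + √c)² = 7 · (1 + 0.618347)² = 7 · (1.618347)² = 18.333328.

Rounded to 4 decimal places: λ_− ≈ 1.0196, λ_+ ≈ 18.3333.


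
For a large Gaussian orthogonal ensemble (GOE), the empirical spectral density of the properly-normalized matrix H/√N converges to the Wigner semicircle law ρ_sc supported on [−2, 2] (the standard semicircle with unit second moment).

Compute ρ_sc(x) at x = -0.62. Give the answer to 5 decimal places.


ρ_sc(x) = (1/(2π)) √(4 − x²). With x = -0.62:
  4 − x² = 4 − (-0.62)² = 4 − 0.384400 = 3.615600.
  √(4 − x²) = 1.901473.
  1/(2π) = 0.159155.
  ρ_sc(-0.62) = 0.159155 · 1.901473 = 0.302629.

Rounded to 5 decimal places: ρ_sc(-0.62) ≈ 0.30263.


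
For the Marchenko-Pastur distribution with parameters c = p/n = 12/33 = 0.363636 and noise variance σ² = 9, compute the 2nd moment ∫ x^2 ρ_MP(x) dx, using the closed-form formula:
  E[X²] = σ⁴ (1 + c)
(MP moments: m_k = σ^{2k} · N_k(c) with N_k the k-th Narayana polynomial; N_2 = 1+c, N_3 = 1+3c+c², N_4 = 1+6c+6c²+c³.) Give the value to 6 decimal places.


E[X²] = σ⁴ (1 + c) (second MP moment). With σ² = 9 (so σ⁴ = 81) and c = 12/33 = 0.363636: E[X²] = 81 · (1 + 0.363636) = 81 · 1.363636.

So E[X^2] = 110.454545.


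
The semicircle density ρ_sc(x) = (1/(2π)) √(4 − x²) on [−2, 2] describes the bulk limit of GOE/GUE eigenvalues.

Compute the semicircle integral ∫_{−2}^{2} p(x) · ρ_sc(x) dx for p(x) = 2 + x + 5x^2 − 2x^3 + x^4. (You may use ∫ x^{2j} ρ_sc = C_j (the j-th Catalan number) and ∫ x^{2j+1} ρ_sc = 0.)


Write p(x) = Σ a_i x^i, split into monomials and integrate each against ρ_sc separately.
Using ∫ x^{2j} ρ_sc = C_j = (1/(j+1)) C(2j, j) (Catalan numbers) and ∫ x^{2j+1} ρ_sc = 0 (odd monomials vanish by symmetry):
  i = 0 (even): a_0 · C_{0} = 2 · 1 = 2
  i = 1 (odd): ∫ x^1 ρ_sc = 0 (vanishes)
  i = 2 (even): a_2 · C_{1} = 5 · 1 = 5
  i = 3 (odd): ∫ x^3 ρ_sc = 0 (vanishes)
  i = 4 (even): a_4 · C_{2} = 1 · 2 = 2

Summing the contributions: ∫_{−2}^{2} p(x) ρ_sc(x) dx = 2 + 5 + 2 = 9.


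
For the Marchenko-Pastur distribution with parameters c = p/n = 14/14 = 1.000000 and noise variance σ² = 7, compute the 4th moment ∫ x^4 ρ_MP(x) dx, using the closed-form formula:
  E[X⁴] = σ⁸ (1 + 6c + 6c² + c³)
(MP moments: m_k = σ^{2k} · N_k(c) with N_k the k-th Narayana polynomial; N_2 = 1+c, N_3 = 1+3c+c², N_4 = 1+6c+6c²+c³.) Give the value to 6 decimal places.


E[X⁴] = σ⁸ (1 + 6c + 6c² + c³) (fourth MP moment). With σ² = 7 (so σ⁸ = 2401) and c = 14/14 = 1.000000: E[X⁴] = 2401 · (1 + 6·1.000000 + 6·(1.000000)² + (1.000000)³) = 2401 · 14.000000.

So E[X^4] = 33614.000000.


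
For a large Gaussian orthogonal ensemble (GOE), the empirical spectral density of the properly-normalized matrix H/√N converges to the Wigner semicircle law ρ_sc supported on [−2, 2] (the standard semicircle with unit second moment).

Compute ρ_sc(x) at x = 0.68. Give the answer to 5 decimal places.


ρ_sc(x) = (1/(2π)) √(4 − x²). With x = 0.68:
  4 − x² = 4 − (0.68)² = 4 − 0.462400 = 3.537600.
  √(4 − x²) = 1.880851.
  1/(2π) = 0.159155.
  ρ_sc(0.68) = 0.159155 · 1.880851 = 0.299347.

Rounded to 5 decimal places: ρ_sc(0.68) ≈ 0.29935.


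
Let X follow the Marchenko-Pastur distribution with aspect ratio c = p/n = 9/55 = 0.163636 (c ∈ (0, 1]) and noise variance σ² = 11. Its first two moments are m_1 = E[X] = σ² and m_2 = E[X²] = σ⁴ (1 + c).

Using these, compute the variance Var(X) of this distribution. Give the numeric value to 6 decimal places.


m_1 = E[X] = σ² = 11, so m_1² = 121.
m_2 = E[X²] = σ⁴ (1 + c) = 121 · (1 + 0.163636) = 121 · 1.163636 = 140.800000.
(Note m_2 − m_1² simplifies to c · σ⁴ = 0.163636 · 121.)

Var(X) = m_2 − m_1² = 140.800000 − 121 = 19.800000.


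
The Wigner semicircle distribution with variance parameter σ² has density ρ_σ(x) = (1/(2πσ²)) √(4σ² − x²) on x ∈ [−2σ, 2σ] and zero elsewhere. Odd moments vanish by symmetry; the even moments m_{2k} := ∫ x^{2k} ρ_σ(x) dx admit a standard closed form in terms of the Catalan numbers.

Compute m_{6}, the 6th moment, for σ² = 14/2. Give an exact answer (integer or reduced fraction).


By the scaled semicircle moment identity, m_{2k} = σ^{2k} · C_k with k = 3.
C_3 = (1/(k+1)) · C(2k, k) = (1/4) · C(6, 3) = (1/4) · 20 = 5.
σ^{2k} = (σ²)^k = (14/2)^3 = 343.

Therefore m_{6} = σ^{6} · C_3 = 343 · 5 = 1715.


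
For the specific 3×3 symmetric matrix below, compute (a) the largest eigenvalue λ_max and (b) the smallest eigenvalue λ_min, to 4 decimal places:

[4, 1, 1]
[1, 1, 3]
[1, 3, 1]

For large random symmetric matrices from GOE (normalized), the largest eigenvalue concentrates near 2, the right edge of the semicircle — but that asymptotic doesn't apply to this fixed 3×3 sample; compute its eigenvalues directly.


Since M is real symmetric, all three eigenvalues are real; they are the roots of det(λI − M) = λ³ − (tr M) λ² + s λ − det M, where s is the sum of the principal 2×2 minors.
tr M = 4 + 1 + 1 = 6.
s = (4·1 − 1²) + (4·1 − 1²) + (1·1 − 3²) = 3 + 3 + (-8) = -2.
det M (expand along row 1) = 4·(-8) − 1·(-2) + 1·2 = -28.
Characteristic polynomial: λ³ − 6λ² − 2λ + 28 = 0.
Substitute λ = y + (tr M)/3 = y + 2.000000 to remove the quadratic term: y³ + p·y + q = 0 with p = s − (tr M)²/3 = -14.000000 and q = −2(tr M)³/27 + (tr M)·s/3 − det M = 8.000000.
Three real roots ⇒ use the trigonometric (Viète) form: r = 2√(−p/3) = 4.320494, φ = arccos(3q/(p·r)) = arccos(-0.396780) = 1.978803 rad.
y_k = r·cos(φ/3 − 2πk/3) for k = 0, 1, 2 gives y = 3.414214, 0.585786, -4.000000.
λ_k = y_k + 2.000000 gives λ = 5.4142, 2.5858, -2.0000 (check: the sum is 6.0000 = tr M).

Hence λ_max = 5.4142 and λ_min = -2.0000.


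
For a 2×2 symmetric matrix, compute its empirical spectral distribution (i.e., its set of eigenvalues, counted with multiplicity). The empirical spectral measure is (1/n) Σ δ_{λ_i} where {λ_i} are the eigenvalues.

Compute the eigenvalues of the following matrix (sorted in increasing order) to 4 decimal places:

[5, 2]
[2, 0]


Since M is real symmetric, both eigenvalues are real; they are the roots of det(λI − M) = λ² − (tr M) λ + det M.
tr M = 5 + 0 = 5.
det M = 5·0 − 2² = 0 − 4 = -4.
Characteristic polynomial: λ² − 5λ − 4 = 0.
Discriminant Δ = (tr M)² − 4·det M = 25 − (-16) = 41; √Δ = 6.403124.
λ = (tr M ± √Δ)/2 = (5 ± 6.403124)/2, giving (tr M − √Δ)/2 = -0.7016 and (tr M + √Δ)/2 = 5.7016.

Eigenvalues sorted in increasing order: [-0.7016, 5.7016].


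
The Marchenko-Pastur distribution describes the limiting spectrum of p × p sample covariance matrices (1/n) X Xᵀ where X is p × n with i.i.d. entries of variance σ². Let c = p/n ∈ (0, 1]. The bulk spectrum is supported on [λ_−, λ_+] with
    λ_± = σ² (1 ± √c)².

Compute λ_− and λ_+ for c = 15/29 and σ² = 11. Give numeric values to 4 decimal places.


c = 15/29 = 0.517241; √c = 0.719195.
λ_− = σ² (1 − √c)² = 11 · (1 − 0.719195)² = 11 · (0.280805)² = 0.867366.
λ_+ = σ² (1 + √c)² = 11 · (1 + 0.719195)² = 11 · (1.719195)² = 32.511944.

Rounded to 4 decimal places: λ_− ≈ 0.8674, λ_+ ≈ 32.5119.


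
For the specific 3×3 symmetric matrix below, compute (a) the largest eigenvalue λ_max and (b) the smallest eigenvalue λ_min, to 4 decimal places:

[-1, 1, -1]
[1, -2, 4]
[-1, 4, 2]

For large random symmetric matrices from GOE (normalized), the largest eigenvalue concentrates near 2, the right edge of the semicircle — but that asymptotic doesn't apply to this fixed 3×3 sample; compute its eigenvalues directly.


Since M is real symmetric, all three eigenvalues are real; they are the roots of det(λI − M) = λ³ − (tr M) λ² + s λ − det M, where s is the sum of the principal 2×2 minors.
tr M = -1 + (-2) + 2 = -1.
s = ((-1)·(-2) − 1²) + ((-1)·2 − (-1)²) + ((-2)·2 − 4²) = 1 + (-3) + (-20) = -22.
det M (expand along row 1) = (-1)·(-20) − 1·6 + (-1)·2 = 12.
Characteristic polynomial: λ³ + λ² − 22λ − 12 = 0.
Substitute λ = y + (tr M)/3 = y − 0.333333 to remove the quadratic term: y³ + p·y + q = 0 with p = s − (tr M)²/3 = -22.333333 and q = −2(tr M)³/27 + (tr M)·s/3 − det M = -4.592593.
Three real roots ⇒ use the trigonometric (Viète) form: r = 2√(−p/3) = 5.456902, φ = arccos(3q/(p·r)) = arccos(0.113052) = 1.457502 rad.
y_k = r·cos(φ/3 − 2πk/3) for k = 0, 1, 2 gives y = 4.825461, -0.206030, -4.619431.
λ_k = y_k − 0.333333 gives λ = 4.4921, -0.5394, -4.9528 (check: the sum is -1.0000 = tr M).

Hence λ_max = 4.4921 and λ_min = -4.9528.


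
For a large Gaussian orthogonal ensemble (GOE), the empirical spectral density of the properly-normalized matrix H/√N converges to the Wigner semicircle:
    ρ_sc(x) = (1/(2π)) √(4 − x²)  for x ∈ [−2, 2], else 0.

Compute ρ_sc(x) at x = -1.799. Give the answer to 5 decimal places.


ρ_sc(x) = (1/(2π)) √(4 − x²). With x = -1.799:
  4 − x² = 4 − (-1.799)² = 4 − 3.236401 = 0.763599.
  √(4 − x²) = 0.873842.
  1/(2π) = 0.159155.
  ρ_sc(-1.799) = 0.159155 · 0.873842 = 0.139076.

Rounded to 5 decimal places: ρ_sc(-1.799) ≈ 0.13908.


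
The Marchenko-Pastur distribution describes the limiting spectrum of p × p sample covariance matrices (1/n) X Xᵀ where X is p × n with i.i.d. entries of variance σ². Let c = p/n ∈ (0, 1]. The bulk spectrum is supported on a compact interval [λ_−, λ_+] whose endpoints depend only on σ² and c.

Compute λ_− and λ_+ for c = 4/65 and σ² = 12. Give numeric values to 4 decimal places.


c = 4/65 = 0.061538; √c = 0.248069.
λ_− = σ² (1 − √c)² = 12 · (1 − 0.248069)² = 12 · (0.751931)² = 6.784794.
λ_+ = σ² (1 + √c)² = 12 · (1 + 0.248069)² = 12 · (1.248069)² = 18.692129.

Rounded to 4 decimal places: λ_− ≈ 6.7848, λ_+ ≈ 18.6921.


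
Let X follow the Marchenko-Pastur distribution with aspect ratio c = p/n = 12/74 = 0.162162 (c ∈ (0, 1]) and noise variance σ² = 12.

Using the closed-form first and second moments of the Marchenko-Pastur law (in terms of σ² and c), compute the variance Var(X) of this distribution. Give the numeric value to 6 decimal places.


Recall the MP moments m_1 = E[X] = σ² and m_2 = E[X²] = σ⁴ (1 + c).
m_1 = E[X] = σ² = 12, so m_1² = 144.
m_2 = E[X²] = σ⁴ (1 + c) = 144 · (1 + 0.162162) = 144 · 1.162162 = 167.351351.
(Note m_2 − m_1² simplifies to c · σ⁴ = 0.162162 · 144.)

Var(X) = m_2 − m_1² = 167.351351 − 144 = 23.351351.


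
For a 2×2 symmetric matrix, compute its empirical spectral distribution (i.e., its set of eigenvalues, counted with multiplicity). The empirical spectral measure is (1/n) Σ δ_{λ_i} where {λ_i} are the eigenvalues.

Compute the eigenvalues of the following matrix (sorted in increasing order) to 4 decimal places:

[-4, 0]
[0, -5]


Since M is real symmetric, both eigenvalues are real; they are the roots of det(λI − M) = λ² − (tr M) λ + det M.
tr M = -4 + (-5) = -9.
det M = (-4)·(-5) − 0² = 20 − 0 = 20.
Characteristic polynomial: λ² + 9λ + 20 = 0.
Discriminant Δ = (tr M)² − 4·det M = 81 − 80 = 1; √Δ = 1.000000.
λ = (tr M ± √Δ)/2 = (-9 ± 1.000000)/2, giving (tr M − √Δ)/2 = -5.0000 and (tr M + √Δ)/2 = -4.0000.

Eigenvalues sorted in increasing order: [-5.0000, -4.0000].


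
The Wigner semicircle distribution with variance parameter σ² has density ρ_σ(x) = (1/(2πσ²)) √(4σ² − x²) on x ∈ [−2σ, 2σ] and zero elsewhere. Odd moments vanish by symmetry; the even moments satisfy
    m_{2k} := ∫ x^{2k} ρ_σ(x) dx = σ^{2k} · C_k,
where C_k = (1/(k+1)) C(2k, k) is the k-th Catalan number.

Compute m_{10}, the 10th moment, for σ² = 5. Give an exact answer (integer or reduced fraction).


By the scaled semicircle moment identity, m_{2k} = σ^{2k} · C_k with k = 5.
C_5 = (1/(k+1)) · C(2k, k) = (1/6) · C(10, 5) = (1/6) · 252 = 42.
σ^{2k} = (σ²)^k = (5)^5 = 3125.

Therefore m_{10} = σ^{10} · C_5 = 3125 · 42 = 131250.


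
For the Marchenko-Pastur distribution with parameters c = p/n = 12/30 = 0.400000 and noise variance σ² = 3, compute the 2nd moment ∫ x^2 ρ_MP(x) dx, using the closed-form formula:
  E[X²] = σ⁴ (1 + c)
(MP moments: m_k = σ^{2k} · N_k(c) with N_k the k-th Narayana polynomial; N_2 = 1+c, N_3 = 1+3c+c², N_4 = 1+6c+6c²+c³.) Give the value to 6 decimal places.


E[X²] = σ⁴ (1 + c) (second MP moment). With σ² = 3 (so σ⁴ = 9) and c = 12/30 = 0.400000: E[X²] = 9 · (1 + 0.400000) = 9 · 1.400000.

So E[X^2] = 12.600000.


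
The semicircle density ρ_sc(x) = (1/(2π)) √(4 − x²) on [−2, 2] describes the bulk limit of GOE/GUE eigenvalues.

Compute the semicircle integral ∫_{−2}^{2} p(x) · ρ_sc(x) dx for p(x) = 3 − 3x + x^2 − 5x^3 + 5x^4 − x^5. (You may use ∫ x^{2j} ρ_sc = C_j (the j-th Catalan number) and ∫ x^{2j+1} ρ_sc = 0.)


Write p(x) = Σ a_i x^i, split into monomials and integrate each against ρ_sc separately.
Using ∫ x^{2j} ρ_sc = C_j = (1/(j+1)) C(2j, j) (Catalan numbers) and ∫ x^{2j+1} ρ_sc = 0 (odd monomials vanish by symmetry):
  i = 0 (even): a_0 · C_{0} = 3 · 1 = 3
  i = 1 (odd): ∫ x^1 ρ_sc = 0 (vanishes)
  i = 2 (even): a_2 · C_{1} = 1 · 1 = 1
  i = 3 (odd): ∫ x^3 ρ_sc = 0 (vanishes)
  i = 4 (even): a_4 · C_{2} = 5 · 2 = 10
  i = 5 (odd): ∫ x^5 ρ_sc = 0 (vanishes)

Summing the contributions: ∫_{−2}^{2} p(x) ρ_sc(x) dx = 3 + 1 + 10 = 14.


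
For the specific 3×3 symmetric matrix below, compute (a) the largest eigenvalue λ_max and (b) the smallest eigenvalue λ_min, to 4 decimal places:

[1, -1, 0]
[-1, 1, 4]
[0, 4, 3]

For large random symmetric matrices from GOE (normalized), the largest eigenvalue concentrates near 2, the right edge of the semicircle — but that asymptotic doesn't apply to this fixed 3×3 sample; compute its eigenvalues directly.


Since M is real symmetric, all three eigenvalues are real; they are the roots of det(λI − M) = λ³ − (tr M) λ² + s λ − det M, where s is the sum of the principal 2×2 minors.
tr M = 1 + 1 + 3 = 5.
s = (1·1 − (-1)²) + (1·3 − 0²) + (1·3 − 4²) = 0 + 3 + (-13) = -10.
det M (expand along row 1) = 1·(-13) − (-1)·(-3) + 0·(-4) = -16.
Characteristic polynomial: λ³ − 5λ² − 10λ + 16 = 0.
Substitute λ = y + (tr M)/3 = y + 1.666667 to remove the quadratic term: y³ + p·y + q = 0 with p = s − (tr M)²/3 = -18.333333 and q = −2(tr M)³/27 + (tr M)·s/3 − det M = -9.925926.
Three real roots ⇒ use the trigonometric (Viète) form: r = 2√(−p/3) = 4.944132, φ = arccos(3q/(p·r)) = arccos(0.328519) = 1.236061 rad.
y_k = r·cos(φ/3 − 2πk/3) for k = 0, 1, 2 gives y = 4.530376, -0.550515, -3.979861.
λ_k = y_k + 1.666667 gives λ = 6.1970, 1.1162, -2.3132 (check: the sum is 5.0000 = tr M).

Hence λ_max = 6.1970 and λ_min = -2.3132.


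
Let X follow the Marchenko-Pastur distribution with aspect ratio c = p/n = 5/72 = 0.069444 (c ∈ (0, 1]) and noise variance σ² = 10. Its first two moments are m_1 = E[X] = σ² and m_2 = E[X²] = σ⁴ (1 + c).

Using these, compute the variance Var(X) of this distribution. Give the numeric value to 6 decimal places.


m_1 = E[X] = σ² = 10, so m_1² = 100.
m_2 = E[X²] = σ⁴ (1 + c) = 100 · (1 + 0.069444) = 100 · 1.069444 = 106.944444.
(Note m_2 − m_1² simplifies to c · σ⁴ = 0.069444 · 100.)

Var(X) = m_2 − m_1² = 106.944444 − 100 = 6.944444.


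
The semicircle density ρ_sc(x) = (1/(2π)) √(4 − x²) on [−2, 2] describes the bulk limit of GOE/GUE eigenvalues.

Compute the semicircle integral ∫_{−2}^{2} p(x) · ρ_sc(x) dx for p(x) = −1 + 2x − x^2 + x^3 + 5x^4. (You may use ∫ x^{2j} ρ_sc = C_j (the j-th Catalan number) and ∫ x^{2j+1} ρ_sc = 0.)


Write p(x) = Σ a_i x^i, split into monomials and integrate each against ρ_sc separately.
Using ∫ x^{2j} ρ_sc = C_j = (1/(j+1)) C(2j, j) (Catalan numbers) and ∫ x^{2j+1} ρ_sc = 0 (odd monomials vanish by symmetry):
  i = 0 (even): a_0 · C_{0} = -1 · 1 = -1
  i = 1 (odd): ∫ x^1 ρ_sc = 0 (vanishes)
  i = 2 (even): a_2 · C_{1} = -1 · 1 = -1
  i = 3 (odd): ∫ x^3 ρ_sc = 0 (vanishes)
  i = 4 (even): a_4 · C_{2} = 5 · 2 = 10

Summing the contributions: ∫_{−2}^{2} p(x) ρ_sc(x) dx = (-1) + (-1) + 10 = 8.


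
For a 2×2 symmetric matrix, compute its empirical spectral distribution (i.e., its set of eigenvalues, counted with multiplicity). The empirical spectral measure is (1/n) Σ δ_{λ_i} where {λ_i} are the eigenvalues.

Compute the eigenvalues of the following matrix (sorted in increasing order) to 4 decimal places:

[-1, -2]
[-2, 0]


Since M is real symmetric, both eigenvalues are real; they are the roots of det(λI − M) = λ² − (tr M) λ + det M.
tr M = -1 + 0 = -1.
det M = (-1)·0 − (-2)² = 0 − 4 = -4.
Characteristic polynomial: λ² + λ − 4 = 0.
Discriminant Δ = (tr M)² − 4·det M = 1 − (-16) = 17; √Δ = 4.123106.
λ = (tr M ± √Δ)/2 = (-1 ± 4.123106)/2, giving (tr M − √Δ)/2 = -2.5616 and (tr M + √Δ)/2 = 1.5616.

Eigenvalues sorted in increasing order: [-2.5616, 1.5616].


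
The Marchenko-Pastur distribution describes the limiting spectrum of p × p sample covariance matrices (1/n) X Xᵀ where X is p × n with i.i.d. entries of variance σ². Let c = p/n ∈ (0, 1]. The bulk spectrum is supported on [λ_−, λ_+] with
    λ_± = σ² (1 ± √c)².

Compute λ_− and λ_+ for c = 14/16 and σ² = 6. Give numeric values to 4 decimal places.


c = 14/16 = 0.875000; √c = 0.935414.
λ_− = σ² (1 − √c)² = 6 · (1 − 0.935414)² = 6 · (0.064586)² = 0.025028.
λ_+ = σ² (1 + √c)² = 6 · (1 + 0.935414)² = 6 · (1.935414)² = 22.474972.

Rounded to 4 decimal places: λ_− ≈ 0.0250, λ_+ ≈ 22.4750.


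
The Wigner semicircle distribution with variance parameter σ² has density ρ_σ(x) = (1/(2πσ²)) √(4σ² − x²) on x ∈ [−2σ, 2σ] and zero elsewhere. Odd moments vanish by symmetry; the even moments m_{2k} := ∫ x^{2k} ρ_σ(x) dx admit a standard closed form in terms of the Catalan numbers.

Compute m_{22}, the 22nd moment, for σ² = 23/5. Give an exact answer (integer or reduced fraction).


By the scaled semicircle moment identity, m_{2k} = σ^{2k} · C_k with k = 11.
C_11 = (1/(k+1)) · C(2k, k) = (1/12) · C(22, 11) = (1/12) · 705432 = 58786.
σ^{2k} = (σ²)^k = (23/5)^11 = 952809757913927/48828125.

Therefore m_{22} = σ^{22} · C_11 = (952809757913927/48828125) · 58786 = 56011874428728112622/48828125.


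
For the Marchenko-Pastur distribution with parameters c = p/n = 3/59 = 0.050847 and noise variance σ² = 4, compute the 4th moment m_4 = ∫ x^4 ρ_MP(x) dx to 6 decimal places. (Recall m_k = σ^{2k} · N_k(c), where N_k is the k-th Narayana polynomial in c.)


E[X⁴] = σ⁸ (1 + 6c + 6c² + c³) (fourth MP moment). With σ² = 4 (so σ⁸ = 256) and c = 3/59 = 0.050847: E[X⁴] = 256 · (1 + 6·0.050847 + 6·(0.050847)² + (0.050847)³) = 256 · 1.320729.

So E[X^4] = 338.106622.


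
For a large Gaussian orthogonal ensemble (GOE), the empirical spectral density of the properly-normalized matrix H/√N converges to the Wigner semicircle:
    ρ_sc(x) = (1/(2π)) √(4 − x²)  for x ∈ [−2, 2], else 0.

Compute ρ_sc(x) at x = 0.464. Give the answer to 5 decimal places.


ρ_sc(x) = (1/(2π)) √(4 − x²). With x = 0.464:
  4 − x² = 4 − (0.464)² = 4 − 0.215296 = 3.784704.
  √(4 − x²) = 1.945432.
  1/(2π) = 0.159155.
  ρ_sc(0.464) = 0.159155 · 1.945432 = 0.309625.

Rounded to 5 decimal places: ρ_sc(0.464) ≈ 0.30963.


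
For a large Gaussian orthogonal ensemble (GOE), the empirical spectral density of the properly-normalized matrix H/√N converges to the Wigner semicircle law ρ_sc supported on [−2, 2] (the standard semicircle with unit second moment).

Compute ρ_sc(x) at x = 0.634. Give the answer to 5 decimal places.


ρ_sc(x) = (1/(2π)) √(4 − x²). With x = 0.634:
  4 − x² = 4 − (0.634)² = 4 − 0.401956 = 3.598044.
  √(4 − x²) = 1.896851.
  1/(2π) = 0.159155.
  ρ_sc(0.634) = 0.159155 · 1.896851 = 0.301893.

Rounded to 5 decimal places: ρ_sc(0.634) ≈ 0.30189.


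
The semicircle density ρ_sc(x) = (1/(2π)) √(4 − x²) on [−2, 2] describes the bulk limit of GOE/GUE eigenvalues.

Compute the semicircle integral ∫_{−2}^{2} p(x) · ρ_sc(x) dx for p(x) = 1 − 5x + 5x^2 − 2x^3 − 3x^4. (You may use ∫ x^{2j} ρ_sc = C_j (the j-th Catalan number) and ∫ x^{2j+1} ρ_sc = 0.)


Write p(x) = Σ a_i x^i, split into monomials and integrate each against ρ_sc separately.
Using ∫ x^{2j} ρ_sc = C_j = (1/(j+1)) C(2j, j) (Catalan numbers) and ∫ x^{2j+1} ρ_sc = 0 (odd monomials vanish by symmetry):
  i = 0 (even): a_0 · C_{0} = 1 · 1 = 1
  i = 1 (odd): ∫ x^1 ρ_sc = 0 (vanishes)
  i = 2 (even): a_2 · C_{1} = 5 · 1 = 5
  i = 3 (odd): ∫ x^3 ρ_sc = 0 (vanishes)
  i = 4 (even): a_4 · C_{2} = -3 · 2 = -6

Summing the contributions: ∫_{−2}^{2} p(x) ρ_sc(x) dx = 1 + 5 + (-6) = 0.


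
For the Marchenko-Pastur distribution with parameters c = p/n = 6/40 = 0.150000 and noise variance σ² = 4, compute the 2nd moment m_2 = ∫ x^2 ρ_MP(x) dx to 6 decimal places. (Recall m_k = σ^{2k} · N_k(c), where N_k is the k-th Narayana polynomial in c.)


E[X²] = σ⁴ (1 + c) (second MP moment). With σ² = 4 (so σ⁴ = 16) and c = 6/40 = 0.150000: E[X²] = 16 · (1 + 0.150000) = 16 · 1.150000.

So E[X^2] = 18.400000.


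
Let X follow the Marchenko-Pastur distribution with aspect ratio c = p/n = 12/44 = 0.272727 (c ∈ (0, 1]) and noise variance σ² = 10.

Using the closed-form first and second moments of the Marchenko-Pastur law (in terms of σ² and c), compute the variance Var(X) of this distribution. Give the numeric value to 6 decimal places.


Recall the MP moments m_1 = E[X] = σ² and m_2 = E[X²] = σ⁴ (1 + c).
m_1 = E[X] = σ² = 10, so m_1² = 100.
m_2 = E[X²] = σ⁴ (1 + c) = 100 · (1 + 0.272727) = 100 · 1.272727 = 127.272727.
(Note m_2 − m_1² simplifies to c · σ⁴ = 0.272727 · 100.)

Var(X) = m_2 − m_1² = 127.272727 − 100 = 27.272727.


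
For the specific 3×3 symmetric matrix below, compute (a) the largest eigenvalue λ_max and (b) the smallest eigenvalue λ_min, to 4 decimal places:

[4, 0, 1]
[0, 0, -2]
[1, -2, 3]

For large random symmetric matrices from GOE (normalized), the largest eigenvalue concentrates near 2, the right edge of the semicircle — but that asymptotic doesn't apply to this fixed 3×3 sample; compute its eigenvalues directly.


Since M is real symmetric, all three eigenvalues are real; they are the roots of det(λI − M) = λ³ − (tr M) λ² + s λ − det M, where s is the sum of the principal 2×2 minors.
tr M = 4 + 0 + 3 = 7.
s = (4·0 − 0²) + (4·3 − 1²) + (0·3 − (-2)²) = 0 + 11 + (-4) = 7.
det M (expand along row 1) = 4·(-4) − 0·2 + 1·0 = -16.
Characteristic polynomial: λ³ − 7λ² + 7λ + 16 = 0.
Substitute λ = y + (tr M)/3 = y + 2.333333 to remove the quadratic term: y³ + p·y + q = 0 with p = s − (tr M)²/3 = -9.333333 and q = −2(tr M)³/27 + (tr M)·s/3 − det M = 6.925926.
Three real roots ⇒ use the trigonometric (Viète) form: r = 2√(−p/3) = 3.527668, φ = arccos(3q/(p·r)) = arccos(-0.631066) = 2.253723 rad.
y_k = r·cos(φ/3 − 2πk/3) for k = 0, 1, 2 gives y = 2.578170, 0.796128, -3.374298.
λ_k = y_k + 2.333333 gives λ = 4.9115, 3.1295, -1.0410 (check: the sum is 7.0000 = tr M).

Hence λ_max = 4.9115 and λ_min = -1.0410.


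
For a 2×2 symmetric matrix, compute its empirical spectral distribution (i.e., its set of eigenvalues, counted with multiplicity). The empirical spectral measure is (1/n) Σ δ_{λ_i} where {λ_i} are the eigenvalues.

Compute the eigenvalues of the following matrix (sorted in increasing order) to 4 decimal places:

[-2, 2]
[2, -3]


Since M is real symmetric, both eigenvalues are real; they are the roots of det(λI − M) = λ² − (tr M) λ + det M.
tr M = -2 + (-3) = -5.
det M = (-2)·(-3) − 2² = 6 − 4 = 2.
Characteristic polynomial: λ² + 5λ + 2 = 0.
Discriminant Δ = (tr M)² − 4·det M = 25 − 8 = 17; √Δ = 4.123106.
λ = (tr M ± √Δ)/2 = (-5 ± 4.123106)/2, giving (tr M − √Δ)/2 = -4.5616 and (tr M + √Δ)/2 = -0.4384.

Eigenvalues sorted in increasing order: [-4.5616, -0.4384].


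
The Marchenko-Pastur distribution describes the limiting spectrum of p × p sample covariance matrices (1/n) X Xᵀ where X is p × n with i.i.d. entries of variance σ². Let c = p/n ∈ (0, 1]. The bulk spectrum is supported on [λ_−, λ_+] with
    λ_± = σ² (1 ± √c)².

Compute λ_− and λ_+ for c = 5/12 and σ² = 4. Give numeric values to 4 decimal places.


c = 5/12 = 0.416667; √c = 0.645497.
λ_− = σ² (1 − √c)² = 4 · (1 − 0.645497)² = 4 · (0.354503)² = 0.502689.
λ_+ = σ² (1 + √c)² = 4 · (1 + 0.645497)² = 4 · (1.645497)² = 10.830644.

Rounded to 4 decimal places: λ_− ≈ 0.5027, λ_+ ≈ 10.8306.


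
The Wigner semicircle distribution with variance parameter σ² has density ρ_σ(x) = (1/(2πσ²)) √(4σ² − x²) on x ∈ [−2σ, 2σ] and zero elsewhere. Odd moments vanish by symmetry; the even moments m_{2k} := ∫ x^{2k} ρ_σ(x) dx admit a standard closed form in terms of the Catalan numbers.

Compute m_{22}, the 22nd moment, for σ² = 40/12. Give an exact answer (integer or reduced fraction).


By the scaled semicircle moment identity, m_{2k} = σ^{2k} · C_k with k = 11.
C_11 = (1/(k+1)) · C(2k, k) = (1/12) · C(22, 11) = (1/12) · 705432 = 58786.
σ^{2k} = (σ²)^k = (40/12)^11 = 100000000000/177147.

Therefore m_{22} = σ^{22} · C_11 = (100000000000/177147) · 58786 = 5878600000000000/177147.


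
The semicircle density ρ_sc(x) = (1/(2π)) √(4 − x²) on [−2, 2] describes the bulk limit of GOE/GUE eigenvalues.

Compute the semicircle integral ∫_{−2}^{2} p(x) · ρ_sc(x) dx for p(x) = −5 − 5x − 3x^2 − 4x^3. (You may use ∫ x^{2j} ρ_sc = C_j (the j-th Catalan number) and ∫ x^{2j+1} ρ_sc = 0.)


Write p(x) = Σ a_i x^i, split into monomials and integrate each against ρ_sc separately.
Using ∫ x^{2j} ρ_sc = C_j = (1/(j+1)) C(2j, j) (Catalan numbers) and ∫ x^{2j+1} ρ_sc = 0 (odd monomials vanish by symmetry):
  i = 0 (even): a_0 · C_{0} = -5 · 1 = -5
  i = 1 (odd): ∫ x^1 ρ_sc = 0 (vanishes)
  i = 2 (even): a_2 · C_{1} = -3 · 1 = -3
  i = 3 (odd): ∫ x^3 ρ_sc = 0 (vanishes)

Summing the contributions: ∫_{−2}^{2} p(x) ρ_sc(x) dx = (-5) + (-3) = -8.


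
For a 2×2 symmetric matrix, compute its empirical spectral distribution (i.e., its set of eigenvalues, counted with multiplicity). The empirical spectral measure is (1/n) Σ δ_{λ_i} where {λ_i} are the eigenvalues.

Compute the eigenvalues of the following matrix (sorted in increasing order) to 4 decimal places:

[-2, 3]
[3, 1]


Since M is real symmetric, both eigenvalues are real; they are the roots of det(λI − M) = λ² − (tr M) λ + det M.
tr M = -2 + 1 = -1.
det M = (-2)·1 − 3² = -2 − 9 = -11.
Characteristic polynomial: λ² + λ − 11 = 0.
Discriminant Δ = (tr M)² − 4·det M = 1 − (-44) = 45; √Δ = 6.708204.
λ = (tr M ± √Δ)/2 = (-1 ± 6.708204)/2, giving (tr M − √Δ)/2 = -3.8541 and (tr M + √Δ)/2 = 2.8541.

Eigenvalues sorted in increasing order: [-3.8541, 2.8541].


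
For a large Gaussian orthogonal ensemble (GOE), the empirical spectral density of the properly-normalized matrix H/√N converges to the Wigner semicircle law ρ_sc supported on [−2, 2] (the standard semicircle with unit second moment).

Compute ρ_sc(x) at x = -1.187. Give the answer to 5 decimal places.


ρ_sc(x) = (1/(2π)) √(4 − x²). With x = -1.187:
  4 − x² = 4 − (-1.187)² = 4 − 1.408969 = 2.591031.
  √(4 − x²) = 1.609668.
  1/(2π) = 0.159155.
  ρ_sc(-1.187) = 0.159155 · 1.609668 = 0.256187.

Rounded to 5 decimal places: ρ_sc(-1.187) ≈ 0.25619.


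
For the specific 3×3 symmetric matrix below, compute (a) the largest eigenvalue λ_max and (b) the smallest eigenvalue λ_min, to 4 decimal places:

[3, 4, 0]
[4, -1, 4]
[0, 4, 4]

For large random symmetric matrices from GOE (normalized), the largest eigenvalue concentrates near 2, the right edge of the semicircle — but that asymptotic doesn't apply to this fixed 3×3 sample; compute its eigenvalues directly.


Since M is real symmetric, all three eigenvalues are real; they are the roots of det(λI − M) = λ³ − (tr M) λ² + s λ − det M, where s is the sum of the principal 2×2 minors.
tr M = 3 + (-1) + 4 = 6.
s = (3·(-1) − 4²) + (3·4 − 0²) + ((-1)·4 − 4²) = -19 + 12 + (-20) = -27.
det M (expand along row 1) = 3·(-20) − 4·16 + 0·16 = -124.
Characteristic polynomial: λ³ − 6λ² − 27λ + 124 = 0.
Substitute λ = y + (tr M)/3 = y + 2.000000 to remove the quadratic term: y³ + p·y + q = 0 with p = s − (tr M)²/3 = -39.000000 and q = −2(tr M)³/27 + (tr M)·s/3 − det M = 54.000000.
Three real roots ⇒ use the trigonometric (Viète) form: r = 2√(−p/3) = 7.211103, φ = arccos(3q/(p·r)) = arccos(-0.576035) = 2.184666 rad.
y_k = r·cos(φ/3 − 2πk/3) for k = 0, 1, 2 gives y = 5.382071, 1.465283, -6.847354.
λ_k = y_k + 2.000000 gives λ = 7.3821, 3.4653, -4.8474 (check: the sum is 6.0000 = tr M).

Hence λ_max = 7.3821 and λ_min = -4.8474.


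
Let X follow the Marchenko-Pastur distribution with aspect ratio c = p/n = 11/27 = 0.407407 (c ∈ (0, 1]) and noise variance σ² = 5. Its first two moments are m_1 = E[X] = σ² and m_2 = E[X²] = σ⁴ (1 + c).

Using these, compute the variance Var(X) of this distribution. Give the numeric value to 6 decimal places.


m_1 = E[X] = σ² = 5, so m_1² = 25.
m_2 = E[X²] = σ⁴ (1 + c) = 25 · (1 + 0.407407) = 25 · 1.407407 = 35.185185.
(Note m_2 − m_1² simplifies to c · σ⁴ = 0.407407 · 25.)

Var(X) = m_2 − m_1² = 35.185185 − 25 = 10.185185.


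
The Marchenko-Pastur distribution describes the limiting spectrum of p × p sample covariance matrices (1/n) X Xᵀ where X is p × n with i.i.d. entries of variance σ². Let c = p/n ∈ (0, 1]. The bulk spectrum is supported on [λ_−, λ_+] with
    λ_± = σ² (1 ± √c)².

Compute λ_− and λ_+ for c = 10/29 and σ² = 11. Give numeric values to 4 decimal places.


c = 10/29 = 0.344828; √c = 0.587220.
λ_− = σ² (1 − √c)² = 11 · (1 − 0.587220)² = 11 · (0.412780)² = 1.874259.
λ_+ = σ² (1 + √c)² = 11 · (1 + 0.587220)² = 11 · (1.587220)² = 27.711948.

Rounded to 4 decimal places: λ_− ≈ 1.8743, λ_+ ≈ 27.7119.
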